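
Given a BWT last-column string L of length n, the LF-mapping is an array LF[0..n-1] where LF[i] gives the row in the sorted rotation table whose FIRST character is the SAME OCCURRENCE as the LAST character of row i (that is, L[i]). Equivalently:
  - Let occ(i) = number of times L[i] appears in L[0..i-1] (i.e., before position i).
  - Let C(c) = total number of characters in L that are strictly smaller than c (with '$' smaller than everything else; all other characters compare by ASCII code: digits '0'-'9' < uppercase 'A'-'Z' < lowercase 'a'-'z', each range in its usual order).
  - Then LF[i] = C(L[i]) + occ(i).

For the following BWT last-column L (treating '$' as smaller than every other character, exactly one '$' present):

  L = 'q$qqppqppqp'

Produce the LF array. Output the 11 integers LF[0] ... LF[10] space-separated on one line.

Char counts: '$':1, 'p':5, 'q':5
C (first-col start): C('$')=0, C('p')=1, C('q')=6
L[0]='q': occ=0, LF[0]=C('q')+0=6+0=6
L[1]='$': occ=0, LF[1]=C('$')+0=0+0=0
L[2]='q': occ=1, LF[2]=C('q')+1=6+1=7
L[3]='q': occ=2, LF[3]=C('q')+2=6+2=8
L[4]='p': occ=0, LF[4]=C('p')+0=1+0=1
L[5]='p': occ=1, LF[5]=C('p')+1=1+1=2
L[6]='q': occ=3, LF[6]=C('q')+3=6+3=9
L[7]='p': occ=2, LF[7]=C('p')+2=1+2=3
L[8]='p': occ=3, LF[8]=C('p')+3=1+3=4
L[9]='q': occ=4, LF[9]=C('q')+4=6+4=10
L[10]='p': occ=4, LF[10]=C('p')+4=1+4=5

Answer: 6 0 7 8 1 2 9 3 4 10 5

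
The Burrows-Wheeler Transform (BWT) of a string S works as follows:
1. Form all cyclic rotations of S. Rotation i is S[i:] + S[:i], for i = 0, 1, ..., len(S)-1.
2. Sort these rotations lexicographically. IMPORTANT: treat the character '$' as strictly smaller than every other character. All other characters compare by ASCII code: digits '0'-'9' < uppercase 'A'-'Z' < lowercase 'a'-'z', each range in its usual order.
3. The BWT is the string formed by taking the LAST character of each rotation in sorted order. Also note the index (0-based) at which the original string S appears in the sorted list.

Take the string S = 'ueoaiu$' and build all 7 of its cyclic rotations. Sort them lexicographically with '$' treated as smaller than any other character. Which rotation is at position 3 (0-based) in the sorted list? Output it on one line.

All 7 rotations (rotation i = S[i:]+S[:i]):
  rot[0] = ueoaiu$
  rot[1] = eoaiu$u
  rot[2] = oaiu$ue
  rot[3] = aiu$ueo
  rot[4] = iu$ueoa
  rot[5] = u$ueoai
  rot[6] = $ueoaiu
Sorted (with $ < everything):
  sorted[0] = $ueoaiu
  sorted[1] = aiu$ueo
  sorted[2] = eoaiu$u
  sorted[3] = iu$ueoa
  sorted[4] = oaiu$ue
  sorted[5] = u$ueoai
  sorted[6] = ueoaiu$
sorted[3] = iu$ueoa

Answer: iu$ueoa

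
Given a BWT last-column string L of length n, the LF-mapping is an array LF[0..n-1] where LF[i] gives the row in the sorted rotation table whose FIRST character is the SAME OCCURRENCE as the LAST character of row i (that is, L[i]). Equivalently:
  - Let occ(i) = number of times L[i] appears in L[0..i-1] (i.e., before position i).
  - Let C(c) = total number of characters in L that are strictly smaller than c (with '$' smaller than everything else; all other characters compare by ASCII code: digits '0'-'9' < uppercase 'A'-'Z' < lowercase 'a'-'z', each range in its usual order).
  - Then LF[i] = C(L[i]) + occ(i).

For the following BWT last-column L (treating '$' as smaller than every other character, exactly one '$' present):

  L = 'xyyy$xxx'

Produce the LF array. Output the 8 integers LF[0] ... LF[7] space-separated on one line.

Answer: 1 5 6 7 0 2 3 4

Derivation:
Char counts: '$':1, 'x':4, 'y':3
C (first-col start): C('$')=0, C('x')=1, C('y')=5
L[0]='x': occ=0, LF[0]=C('x')+0=1+0=1
L[1]='y': occ=0, LF[1]=C('y')+0=5+0=5
L[2]='y': occ=1, LF[2]=C('y')+1=5+1=6
L[3]='y': occ=2, LF[3]=C('y')+2=5+2=7
L[4]='$': occ=0, LF[4]=C('$')+0=0+0=0
L[5]='x': occ=1, LF[5]=C('x')+1=1+1=2
L[6]='x': occ=2, LF[6]=C('x')+2=1+2=3
L[7]='x': occ=3, LF[7]=C('x')+3=1+3=4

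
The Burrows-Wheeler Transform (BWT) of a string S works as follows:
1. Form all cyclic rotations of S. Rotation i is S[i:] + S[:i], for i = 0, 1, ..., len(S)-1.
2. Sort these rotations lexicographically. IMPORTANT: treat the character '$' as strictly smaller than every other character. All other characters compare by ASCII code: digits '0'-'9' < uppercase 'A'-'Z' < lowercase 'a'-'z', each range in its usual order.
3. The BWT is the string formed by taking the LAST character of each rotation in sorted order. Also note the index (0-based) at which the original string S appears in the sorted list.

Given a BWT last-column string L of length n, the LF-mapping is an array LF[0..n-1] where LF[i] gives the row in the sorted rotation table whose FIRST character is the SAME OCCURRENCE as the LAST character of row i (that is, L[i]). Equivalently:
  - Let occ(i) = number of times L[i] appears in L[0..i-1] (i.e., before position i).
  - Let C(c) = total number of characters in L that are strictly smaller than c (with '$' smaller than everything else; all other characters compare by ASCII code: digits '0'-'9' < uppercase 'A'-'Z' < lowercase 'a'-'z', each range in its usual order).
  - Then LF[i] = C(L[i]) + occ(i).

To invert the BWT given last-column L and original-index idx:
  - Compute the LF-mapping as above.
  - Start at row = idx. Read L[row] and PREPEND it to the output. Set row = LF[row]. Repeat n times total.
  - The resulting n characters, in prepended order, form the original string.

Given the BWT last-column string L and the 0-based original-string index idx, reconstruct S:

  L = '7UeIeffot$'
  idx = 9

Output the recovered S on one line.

LF mapping: 1 3 4 2 5 6 7 8 9 0
Walk LF starting at row 9, prepending L[row]:
  step 1: row=9, L[9]='$', prepend. Next row=LF[9]=0
  step 2: row=0, L[0]='7', prepend. Next row=LF[0]=1
  step 3: row=1, L[1]='U', prepend. Next row=LF[1]=3
  step 4: row=3, L[3]='I', prepend. Next row=LF[3]=2
  step 5: row=2, L[2]='e', prepend. Next row=LF[2]=4
  step 6: row=4, L[4]='e', prepend. Next row=LF[4]=5
  step 7: row=5, L[5]='f', prepend. Next row=LF[5]=6
  step 8: row=6, L[6]='f', prepend. Next row=LF[6]=7
  step 9: row=7, L[7]='o', prepend. Next row=LF[7]=8
  step 10: row=8, L[8]='t', prepend. Next row=LF[8]=9
Reversed output: toffeeIU7$

Answer: toffeeIU7$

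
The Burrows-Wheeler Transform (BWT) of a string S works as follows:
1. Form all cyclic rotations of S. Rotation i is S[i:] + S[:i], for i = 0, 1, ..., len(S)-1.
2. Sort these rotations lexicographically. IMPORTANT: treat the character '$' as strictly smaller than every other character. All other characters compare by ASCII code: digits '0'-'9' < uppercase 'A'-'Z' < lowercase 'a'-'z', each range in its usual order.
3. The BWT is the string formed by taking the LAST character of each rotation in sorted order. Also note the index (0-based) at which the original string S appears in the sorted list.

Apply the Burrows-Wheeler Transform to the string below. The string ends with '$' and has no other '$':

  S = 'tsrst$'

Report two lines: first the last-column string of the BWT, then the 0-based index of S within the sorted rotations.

All 6 rotations (rotation i = S[i:]+S[:i]):
  rot[0] = tsrst$
  rot[1] = srst$t
  rot[2] = rst$ts
  rot[3] = st$tsr
  rot[4] = t$tsrs
  rot[5] = $tsrst
Sorted (with $ < everything):
  sorted[0] = $tsrst  (last char: 't')
  sorted[1] = rst$ts  (last char: 's')
  sorted[2] = srst$t  (last char: 't')
  sorted[3] = st$tsr  (last char: 'r')
  sorted[4] = t$tsrs  (last char: 's')
  sorted[5] = tsrst$  (last char: '$')
Last column: tstrs$
Original string S is at sorted index 5

Answer: tstrs$
5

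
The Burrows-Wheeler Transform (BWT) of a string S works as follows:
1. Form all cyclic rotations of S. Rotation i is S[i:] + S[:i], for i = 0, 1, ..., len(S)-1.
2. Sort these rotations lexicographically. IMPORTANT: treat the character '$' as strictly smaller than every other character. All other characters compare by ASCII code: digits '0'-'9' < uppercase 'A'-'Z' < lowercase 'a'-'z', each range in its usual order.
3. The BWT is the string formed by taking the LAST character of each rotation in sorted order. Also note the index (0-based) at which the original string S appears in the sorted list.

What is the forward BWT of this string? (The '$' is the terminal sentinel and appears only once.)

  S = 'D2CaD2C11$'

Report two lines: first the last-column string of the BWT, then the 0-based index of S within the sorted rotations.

All 10 rotations (rotation i = S[i:]+S[:i]):
  rot[0] = D2CaD2C11$
  rot[1] = 2CaD2C11$D
  rot[2] = CaD2C11$D2
  rot[3] = aD2C11$D2C
  rot[4] = D2C11$D2Ca
  rot[5] = 2C11$D2CaD
  rot[6] = C11$D2CaD2
  rot[7] = 11$D2CaD2C
  rot[8] = 1$D2CaD2C1
  rot[9] = $D2CaD2C11
Sorted (with $ < everything):
  sorted[0] = $D2CaD2C11  (last char: '1')
  sorted[1] = 1$D2CaD2C1  (last char: '1')
  sorted[2] = 11$D2CaD2C  (last char: 'C')
  sorted[3] = 2C11$D2CaD  (last char: 'D')
  sorted[4] = 2CaD2C11$D  (last char: 'D')
  sorted[5] = C11$D2CaD2  (last char: '2')
  sorted[6] = CaD2C11$D2  (last char: '2')
  sorted[7] = D2C11$D2Ca  (last char: 'a')
  sorted[8] = D2CaD2C11$  (last char: '$')
  sorted[9] = aD2C11$D2C  (last char: 'C')
Last column: 11CDD22a$C
Original string S is at sorted index 8

Answer: 11CDD22a$C
8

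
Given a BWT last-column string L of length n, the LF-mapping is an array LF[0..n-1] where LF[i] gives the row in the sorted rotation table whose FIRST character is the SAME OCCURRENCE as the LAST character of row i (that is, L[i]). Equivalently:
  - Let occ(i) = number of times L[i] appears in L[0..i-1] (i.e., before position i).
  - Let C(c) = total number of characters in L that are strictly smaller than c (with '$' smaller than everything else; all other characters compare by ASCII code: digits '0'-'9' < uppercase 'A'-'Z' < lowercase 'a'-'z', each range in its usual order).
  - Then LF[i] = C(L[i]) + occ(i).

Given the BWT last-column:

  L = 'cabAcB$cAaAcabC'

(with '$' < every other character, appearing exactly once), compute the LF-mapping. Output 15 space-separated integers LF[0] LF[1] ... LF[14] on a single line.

Char counts: '$':1, 'A':3, 'B':1, 'C':1, 'a':3, 'b':2, 'c':4
C (first-col start): C('$')=0, C('A')=1, C('B')=4, C('C')=5, C('a')=6, C('b')=9, C('c')=11
L[0]='c': occ=0, LF[0]=C('c')+0=11+0=11
L[1]='a': occ=0, LF[1]=C('a')+0=6+0=6
L[2]='b': occ=0, LF[2]=C('b')+0=9+0=9
L[3]='A': occ=0, LF[3]=C('A')+0=1+0=1
L[4]='c': occ=1, LF[4]=C('c')+1=11+1=12
L[5]='B': occ=0, LF[5]=C('B')+0=4+0=4
L[6]='$': occ=0, LF[6]=C('$')+0=0+0=0
L[7]='c': occ=2, LF[7]=C('c')+2=11+2=13
L[8]='A': occ=1, LF[8]=C('A')+1=1+1=2
L[9]='a': occ=1, LF[9]=C('a')+1=6+1=7
L[10]='A': occ=2, LF[10]=C('A')+2=1+2=3
L[11]='c': occ=3, LF[11]=C('c')+3=11+3=14
L[12]='a': occ=2, LF[12]=C('a')+2=6+2=8
L[13]='b': occ=1, LF[13]=C('b')+1=9+1=10
L[14]='C': occ=0, LF[14]=C('C')+0=5+0=5

Answer: 11 6 9 1 12 4 0 13 2 7 3 14 8 10 5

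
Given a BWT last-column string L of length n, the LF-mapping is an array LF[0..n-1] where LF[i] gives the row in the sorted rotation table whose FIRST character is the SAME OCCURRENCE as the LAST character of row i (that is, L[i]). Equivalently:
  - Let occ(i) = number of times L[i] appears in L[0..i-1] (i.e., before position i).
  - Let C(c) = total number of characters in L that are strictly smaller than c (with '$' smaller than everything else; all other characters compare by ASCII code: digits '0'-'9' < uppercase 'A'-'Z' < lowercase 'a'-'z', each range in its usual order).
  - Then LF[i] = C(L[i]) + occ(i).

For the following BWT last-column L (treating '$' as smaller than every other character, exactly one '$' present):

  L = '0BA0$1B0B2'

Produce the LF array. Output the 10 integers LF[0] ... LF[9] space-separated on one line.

Answer: 1 7 6 2 0 4 8 3 9 5

Derivation:
Char counts: '$':1, '0':3, '1':1, '2':1, 'A':1, 'B':3
C (first-col start): C('$')=0, C('0')=1, C('1')=4, C('2')=5, C('A')=6, C('B')=7
L[0]='0': occ=0, LF[0]=C('0')+0=1+0=1
L[1]='B': occ=0, LF[1]=C('B')+0=7+0=7
L[2]='A': occ=0, LF[2]=C('A')+0=6+0=6
L[3]='0': occ=1, LF[3]=C('0')+1=1+1=2
L[4]='$': occ=0, LF[4]=C('$')+0=0+0=0
L[5]='1': occ=0, LF[5]=C('1')+0=4+0=4
L[6]='B': occ=1, LF[6]=C('B')+1=7+1=8
L[7]='0': occ=2, LF[7]=C('0')+2=1+2=3
L[8]='B': occ=2, LF[8]=C('B')+2=7+2=9
L[9]='2': occ=0, LF[9]=C('2')+0=5+0=5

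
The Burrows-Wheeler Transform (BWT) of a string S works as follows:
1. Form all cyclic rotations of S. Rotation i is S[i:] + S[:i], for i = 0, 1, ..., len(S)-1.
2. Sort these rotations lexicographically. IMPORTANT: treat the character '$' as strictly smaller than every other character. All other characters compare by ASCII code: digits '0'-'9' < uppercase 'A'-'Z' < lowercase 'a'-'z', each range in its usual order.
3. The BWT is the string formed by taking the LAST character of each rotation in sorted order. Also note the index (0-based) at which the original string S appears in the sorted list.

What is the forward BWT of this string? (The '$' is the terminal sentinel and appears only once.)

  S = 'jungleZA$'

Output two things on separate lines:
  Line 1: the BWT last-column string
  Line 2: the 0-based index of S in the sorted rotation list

All 9 rotations (rotation i = S[i:]+S[:i]):
  rot[0] = jungleZA$
  rot[1] = ungleZA$j
  rot[2] = ngleZA$ju
  rot[3] = gleZA$jun
  rot[4] = leZA$jung
  rot[5] = eZA$jungl
  rot[6] = ZA$jungle
  rot[7] = A$jungleZ
  rot[8] = $jungleZA
Sorted (with $ < everything):
  sorted[0] = $jungleZA  (last char: 'A')
  sorted[1] = A$jungleZ  (last char: 'Z')
  sorted[2] = ZA$jungle  (last char: 'e')
  sorted[3] = eZA$jungl  (last char: 'l')
  sorted[4] = gleZA$jun  (last char: 'n')
  sorted[5] = jungleZA$  (last char: '$')
  sorted[6] = leZA$jung  (last char: 'g')
  sorted[7] = ngleZA$ju  (last char: 'u')
  sorted[8] = ungleZA$j  (last char: 'j')
Last column: AZeln$guj
Original string S is at sorted index 5

Answer: AZeln$guj
5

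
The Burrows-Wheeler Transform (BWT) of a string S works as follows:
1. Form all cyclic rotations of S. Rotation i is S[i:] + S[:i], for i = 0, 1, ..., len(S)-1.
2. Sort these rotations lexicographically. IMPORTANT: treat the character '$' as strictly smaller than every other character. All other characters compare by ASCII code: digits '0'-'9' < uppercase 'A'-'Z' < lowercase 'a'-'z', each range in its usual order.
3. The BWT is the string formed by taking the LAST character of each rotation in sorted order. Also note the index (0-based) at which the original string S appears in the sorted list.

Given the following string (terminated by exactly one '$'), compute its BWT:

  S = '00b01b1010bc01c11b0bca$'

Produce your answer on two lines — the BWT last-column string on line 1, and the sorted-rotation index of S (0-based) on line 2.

All 23 rotations (rotation i = S[i:]+S[:i]):
  rot[0] = 00b01b1010bc01c11b0bca$
  rot[1] = 0b01b1010bc01c11b0bca$0
  rot[2] = b01b1010bc01c11b0bca$00
  rot[3] = 01b1010bc01c11b0bca$00b
  rot[4] = 1b1010bc01c11b0bca$00b0
  rot[5] = b1010bc01c11b0bca$00b01
  rot[6] = 1010bc01c11b0bca$00b01b
  rot[7] = 010bc01c11b0bca$00b01b1
  rot[8] = 10bc01c11b0bca$00b01b10
  rot[9] = 0bc01c11b0bca$00b01b101
  rot[10] = bc01c11b0bca$00b01b1010
  rot[11] = c01c11b0bca$00b01b1010b
  rot[12] = 01c11b0bca$00b01b1010bc
  rot[13] = 1c11b0bca$00b01b1010bc0
  rot[14] = c11b0bca$00b01b1010bc01
  rot[15] = 11b0bca$00b01b1010bc01c
  rot[16] = 1b0bca$00b01b1010bc01c1
  rot[17] = b0bca$00b01b1010bc01c11
  rot[18] = 0bca$00b01b1010bc01c11b
  rot[19] = bca$00b01b1010bc01c11b0
  rot[20] = ca$00b01b1010bc01c11b0b
  rot[21] = a$00b01b1010bc01c11b0bc
  rot[22] = $00b01b1010bc01c11b0bca
Sorted (with $ < everything):
  sorted[0] = $00b01b1010bc01c11b0bca  (last char: 'a')
  sorted[1] = 00b01b1010bc01c11b0bca$  (last char: '$')
  sorted[2] = 010bc01c11b0bca$00b01b1  (last char: '1')
  sorted[3] = 01b1010bc01c11b0bca$00b  (last char: 'b')
  sorted[4] = 01c11b0bca$00b01b1010bc  (last char: 'c')
  sorted[5] = 0b01b1010bc01c11b0bca$0  (last char: '0')
  sorted[6] = 0bc01c11b0bca$00b01b101  (last char: '1')
  sorted[7] = 0bca$00b01b1010bc01c11b  (last char: 'b')
  sorted[8] = 1010bc01c11b0bca$00b01b  (last char: 'b')
  sorted[9] = 10bc01c11b0bca$00b01b10  (last char: '0')
  sorted[10] = 11b0bca$00b01b1010bc01c  (last char: 'c')
  sorted[11] = 1b0bca$00b01b1010bc01c1  (last char: '1')
  sorted[12] = 1b1010bc01c11b0bca$00b0  (last char: '0')
  sorted[13] = 1c11b0bca$00b01b1010bc0  (last char: '0')
  sorted[14] = a$00b01b1010bc01c11b0bc  (last char: 'c')
  sorted[15] = b01b1010bc01c11b0bca$00  (last char: '0')
  sorted[16] = b0bca$00b01b1010bc01c11  (last char: '1')
  sorted[17] = b1010bc01c11b0bca$00b01  (last char: '1')
  sorted[18] = bc01c11b0bca$00b01b1010  (last char: '0')
  sorted[19] = bca$00b01b1010bc01c11b0  (last char: '0')
  sorted[20] = c01c11b0bca$00b01b1010b  (last char: 'b')
  sorted[21] = c11b0bca$00b01b1010bc01  (last char: '1')
  sorted[22] = ca$00b01b1010bc01c11b0b  (last char: 'b')
Last column: a$1bc01bb0c100c01100b1b
Original string S is at sorted index 1

Answer: a$1bc01bb0c100c01100b1b
1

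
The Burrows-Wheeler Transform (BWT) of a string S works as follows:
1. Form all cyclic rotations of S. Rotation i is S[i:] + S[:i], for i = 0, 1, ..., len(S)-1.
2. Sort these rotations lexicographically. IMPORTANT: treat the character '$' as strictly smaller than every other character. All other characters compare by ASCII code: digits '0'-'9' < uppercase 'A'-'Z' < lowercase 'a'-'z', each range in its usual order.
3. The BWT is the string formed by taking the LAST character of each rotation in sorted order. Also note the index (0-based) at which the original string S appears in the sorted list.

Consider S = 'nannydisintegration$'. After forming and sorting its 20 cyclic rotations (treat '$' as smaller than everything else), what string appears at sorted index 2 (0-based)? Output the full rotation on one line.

Answer: ation$nannydisintegr

Derivation:
All 20 rotations (rotation i = S[i:]+S[:i]):
  rot[0] = nannydisintegration$
  rot[1] = annydisintegration$n
  rot[2] = nnydisintegration$na
  rot[3] = nydisintegration$nan
  rot[4] = ydisintegration$nann
  rot[5] = disintegration$nanny
  rot[6] = isintegration$nannyd
  rot[7] = sintegration$nannydi
  rot[8] = integration$nannydis
  rot[9] = ntegration$nannydisi
  rot[10] = tegration$nannydisin
  rot[11] = egration$nannydisint
  rot[12] = gration$nannydisinte
  rot[13] = ration$nannydisinteg
  rot[14] = ation$nannydisintegr
  rot[15] = tion$nannydisintegra
  rot[16] = ion$nannydisintegrat
  rot[17] = on$nannydisintegrati
  rot[18] = n$nannydisintegratio
  rot[19] = $nannydisintegration
Sorted (with $ < everything):
  sorted[0] = $nannydisintegration
  sorted[1] = annydisintegration$n
  sorted[2] = ation$nannydisintegr
  sorted[3] = disintegration$nanny
  sorted[4] = egration$nannydisint
  sorted[5] = gration$nannydisinte
  sorted[6] = integration$nannydis
  sorted[7] = ion$nannydisintegrat
  sorted[8] = isintegration$nannyd
  sorted[9] = n$nannydisintegratio
  sorted[10] = nannydisintegration$
  sorted[11] = nnydisintegration$na
  sorted[12] = ntegration$nannydisi
  sorted[13] = nydisintegration$nan
  sorted[14] = on$nannydisintegrati
  sorted[15] = ration$nannydisinteg
  sorted[16] = sintegration$nannydi
  sorted[17] = tegration$nannydisin
  sorted[18] = tion$nannydisintegra
  sorted[19] = ydisintegration$nann
sorted[2] = ation$nannydisintegr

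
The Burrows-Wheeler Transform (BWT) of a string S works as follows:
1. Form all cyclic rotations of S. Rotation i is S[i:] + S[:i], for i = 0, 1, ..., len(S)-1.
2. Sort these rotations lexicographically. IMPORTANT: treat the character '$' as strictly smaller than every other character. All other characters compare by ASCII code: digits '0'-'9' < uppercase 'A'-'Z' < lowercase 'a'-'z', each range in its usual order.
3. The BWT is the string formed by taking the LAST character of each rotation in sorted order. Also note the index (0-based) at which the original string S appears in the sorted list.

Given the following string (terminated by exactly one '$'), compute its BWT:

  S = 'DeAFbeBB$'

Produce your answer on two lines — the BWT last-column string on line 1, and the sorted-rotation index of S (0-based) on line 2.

Answer: BeBe$AFDb
4

Derivation:
All 9 rotations (rotation i = S[i:]+S[:i]):
  rot[0] = DeAFbeBB$
  rot[1] = eAFbeBB$D
  rot[2] = AFbeBB$De
  rot[3] = FbeBB$DeA
  rot[4] = beBB$DeAF
  rot[5] = eBB$DeAFb
  rot[6] = BB$DeAFbe
  rot[7] = B$DeAFbeB
  rot[8] = $DeAFbeBB
Sorted (with $ < everything):
  sorted[0] = $DeAFbeBB  (last char: 'B')
  sorted[1] = AFbeBB$De  (last char: 'e')
  sorted[2] = B$DeAFbeB  (last char: 'B')
  sorted[3] = BB$DeAFbe  (last char: 'e')
  sorted[4] = DeAFbeBB$  (last char: '$')
  sorted[5] = FbeBB$DeA  (last char: 'A')
  sorted[6] = beBB$DeAF  (last char: 'F')
  sorted[7] = eAFbeBB$D  (last char: 'D')
  sorted[8] = eBB$DeAFb  (last char: 'b')
Last column: BeBe$AFDb
Original string S is at sorted index 4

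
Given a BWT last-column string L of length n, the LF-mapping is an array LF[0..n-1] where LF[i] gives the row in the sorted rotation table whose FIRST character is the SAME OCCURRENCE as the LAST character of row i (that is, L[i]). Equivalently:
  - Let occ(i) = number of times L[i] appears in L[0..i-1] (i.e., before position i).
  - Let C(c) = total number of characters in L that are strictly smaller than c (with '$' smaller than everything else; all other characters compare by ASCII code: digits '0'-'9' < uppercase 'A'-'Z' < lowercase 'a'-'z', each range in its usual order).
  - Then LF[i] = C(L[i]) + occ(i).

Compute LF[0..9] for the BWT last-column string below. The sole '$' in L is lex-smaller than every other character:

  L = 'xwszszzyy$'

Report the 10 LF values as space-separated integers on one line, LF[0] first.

Answer: 4 3 1 7 2 8 9 5 6 0

Derivation:
Char counts: '$':1, 's':2, 'w':1, 'x':1, 'y':2, 'z':3
C (first-col start): C('$')=0, C('s')=1, C('w')=3, C('x')=4, C('y')=5, C('z')=7
L[0]='x': occ=0, LF[0]=C('x')+0=4+0=4
L[1]='w': occ=0, LF[1]=C('w')+0=3+0=3
L[2]='s': occ=0, LF[2]=C('s')+0=1+0=1
L[3]='z': occ=0, LF[3]=C('z')+0=7+0=7
L[4]='s': occ=1, LF[4]=C('s')+1=1+1=2
L[5]='z': occ=1, LF[5]=C('z')+1=7+1=8
L[6]='z': occ=2, LF[6]=C('z')+2=7+2=9
L[7]='y': occ=0, LF[7]=C('y')+0=5+0=5
L[8]='y': occ=1, LF[8]=C('y')+1=5+1=6
L[9]='$': occ=0, LF[9]=C('$')+0=0+0=0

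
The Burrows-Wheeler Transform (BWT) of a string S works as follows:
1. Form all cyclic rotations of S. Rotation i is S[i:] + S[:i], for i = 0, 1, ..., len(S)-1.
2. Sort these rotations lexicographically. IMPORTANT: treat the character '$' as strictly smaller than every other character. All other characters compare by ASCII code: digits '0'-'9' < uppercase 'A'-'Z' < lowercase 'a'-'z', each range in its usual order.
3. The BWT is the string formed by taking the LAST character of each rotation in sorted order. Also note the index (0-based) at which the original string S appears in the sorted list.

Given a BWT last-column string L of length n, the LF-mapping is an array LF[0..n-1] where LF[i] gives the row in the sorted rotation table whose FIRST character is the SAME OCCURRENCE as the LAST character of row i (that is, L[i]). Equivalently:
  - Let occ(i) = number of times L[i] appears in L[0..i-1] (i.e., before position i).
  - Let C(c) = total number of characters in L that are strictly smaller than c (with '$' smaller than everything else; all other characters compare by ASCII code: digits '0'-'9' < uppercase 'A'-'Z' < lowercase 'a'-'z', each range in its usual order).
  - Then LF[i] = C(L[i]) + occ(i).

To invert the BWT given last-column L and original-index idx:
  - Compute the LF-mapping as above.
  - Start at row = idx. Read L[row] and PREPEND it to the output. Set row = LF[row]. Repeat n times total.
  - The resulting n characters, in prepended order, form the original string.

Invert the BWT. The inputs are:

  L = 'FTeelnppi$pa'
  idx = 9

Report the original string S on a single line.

Answer: pineappleTF$

Derivation:
LF mapping: 1 2 4 5 7 8 9 10 6 0 11 3
Walk LF starting at row 9, prepending L[row]:
  step 1: row=9, L[9]='$', prepend. Next row=LF[9]=0
  step 2: row=0, L[0]='F', prepend. Next row=LF[0]=1
  step 3: row=1, L[1]='T', prepend. Next row=LF[1]=2
  step 4: row=2, L[2]='e', prepend. Next row=LF[2]=4
  step 5: row=4, L[4]='l', prepend. Next row=LF[4]=7
  step 6: row=7, L[7]='p', prepend. Next row=LF[7]=10
  step 7: row=10, L[10]='p', prepend. Next row=LF[10]=11
  step 8: row=11, L[11]='a', prepend. Next row=LF[11]=3
  step 9: row=3, L[3]='e', prepend. Next row=LF[3]=5
  step 10: row=5, L[5]='n', prepend. Next row=LF[5]=8
  step 11: row=8, L[8]='i', prepend. Next row=LF[8]=6
  step 12: row=6, L[6]='p', prepend. Next row=LF[6]=9
Reversed output: pineappleTF$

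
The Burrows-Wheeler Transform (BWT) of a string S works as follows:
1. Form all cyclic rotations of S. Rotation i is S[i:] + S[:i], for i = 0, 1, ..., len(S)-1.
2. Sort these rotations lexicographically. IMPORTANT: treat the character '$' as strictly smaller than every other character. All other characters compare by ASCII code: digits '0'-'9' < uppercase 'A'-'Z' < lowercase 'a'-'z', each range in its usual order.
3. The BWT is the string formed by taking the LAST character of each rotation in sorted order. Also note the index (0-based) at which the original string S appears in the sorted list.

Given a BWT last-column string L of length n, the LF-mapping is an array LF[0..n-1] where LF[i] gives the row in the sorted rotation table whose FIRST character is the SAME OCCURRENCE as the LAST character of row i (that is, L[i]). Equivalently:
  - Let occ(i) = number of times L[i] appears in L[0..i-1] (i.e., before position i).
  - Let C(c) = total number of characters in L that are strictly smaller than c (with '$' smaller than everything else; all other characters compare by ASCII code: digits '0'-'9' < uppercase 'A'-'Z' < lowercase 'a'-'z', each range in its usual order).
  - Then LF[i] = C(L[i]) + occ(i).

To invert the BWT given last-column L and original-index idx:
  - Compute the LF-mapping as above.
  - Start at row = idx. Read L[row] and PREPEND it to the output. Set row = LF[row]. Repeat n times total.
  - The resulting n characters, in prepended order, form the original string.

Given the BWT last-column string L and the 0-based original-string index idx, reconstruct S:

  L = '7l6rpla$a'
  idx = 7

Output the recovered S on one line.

LF mapping: 2 5 1 8 7 6 3 0 4
Walk LF starting at row 7, prepending L[row]:
  step 1: row=7, L[7]='$', prepend. Next row=LF[7]=0
  step 2: row=0, L[0]='7', prepend. Next row=LF[0]=2
  step 3: row=2, L[2]='6', prepend. Next row=LF[2]=1
  step 4: row=1, L[1]='l', prepend. Next row=LF[1]=5
  step 5: row=5, L[5]='l', prepend. Next row=LF[5]=6
  step 6: row=6, L[6]='a', prepend. Next row=LF[6]=3
  step 7: row=3, L[3]='r', prepend. Next row=LF[3]=8
  step 8: row=8, L[8]='a', prepend. Next row=LF[8]=4
  step 9: row=4, L[4]='p', prepend. Next row=LF[4]=7
Reversed output: parall67$

Answer: parall67$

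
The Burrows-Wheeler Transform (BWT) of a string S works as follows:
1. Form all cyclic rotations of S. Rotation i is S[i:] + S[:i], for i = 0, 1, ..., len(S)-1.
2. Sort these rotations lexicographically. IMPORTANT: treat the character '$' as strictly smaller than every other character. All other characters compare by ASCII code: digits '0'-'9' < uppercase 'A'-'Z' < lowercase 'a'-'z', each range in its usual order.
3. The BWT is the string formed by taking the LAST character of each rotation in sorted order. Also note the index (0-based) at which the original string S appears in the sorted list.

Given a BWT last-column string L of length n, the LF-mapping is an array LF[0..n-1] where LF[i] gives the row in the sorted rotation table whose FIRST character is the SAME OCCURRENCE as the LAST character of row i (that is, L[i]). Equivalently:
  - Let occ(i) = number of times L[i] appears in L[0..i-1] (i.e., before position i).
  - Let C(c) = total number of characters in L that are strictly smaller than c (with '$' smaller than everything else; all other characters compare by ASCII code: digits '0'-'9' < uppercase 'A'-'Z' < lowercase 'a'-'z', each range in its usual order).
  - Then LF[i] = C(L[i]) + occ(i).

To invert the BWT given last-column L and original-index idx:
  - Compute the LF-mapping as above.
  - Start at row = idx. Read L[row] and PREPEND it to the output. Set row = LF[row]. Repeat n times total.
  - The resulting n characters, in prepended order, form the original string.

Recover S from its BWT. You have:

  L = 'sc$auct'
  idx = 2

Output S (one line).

LF mapping: 4 2 0 1 6 3 5
Walk LF starting at row 2, prepending L[row]:
  step 1: row=2, L[2]='$', prepend. Next row=LF[2]=0
  step 2: row=0, L[0]='s', prepend. Next row=LF[0]=4
  step 3: row=4, L[4]='u', prepend. Next row=LF[4]=6
  step 4: row=6, L[6]='t', prepend. Next row=LF[6]=5
  step 5: row=5, L[5]='c', prepend. Next row=LF[5]=3
  step 6: row=3, L[3]='a', prepend. Next row=LF[3]=1
  step 7: row=1, L[1]='c', prepend. Next row=LF[1]=2
Reversed output: cactus$

Answer: cactus$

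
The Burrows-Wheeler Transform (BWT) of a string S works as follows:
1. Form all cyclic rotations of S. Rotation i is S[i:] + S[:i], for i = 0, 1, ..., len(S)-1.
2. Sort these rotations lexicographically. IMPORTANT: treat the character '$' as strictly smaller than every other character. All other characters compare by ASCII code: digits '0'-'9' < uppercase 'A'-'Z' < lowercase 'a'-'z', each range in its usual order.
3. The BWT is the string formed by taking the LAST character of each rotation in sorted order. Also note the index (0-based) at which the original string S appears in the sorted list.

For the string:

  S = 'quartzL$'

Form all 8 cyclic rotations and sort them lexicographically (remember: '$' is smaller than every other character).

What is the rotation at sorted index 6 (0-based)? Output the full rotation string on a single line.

Answer: uartzL$q

Derivation:
All 8 rotations (rotation i = S[i:]+S[:i]):
  rot[0] = quartzL$
  rot[1] = uartzL$q
  rot[2] = artzL$qu
  rot[3] = rtzL$qua
  rot[4] = tzL$quar
  rot[5] = zL$quart
  rot[6] = L$quartz
  rot[7] = $quartzL
Sorted (with $ < everything):
  sorted[0] = $quartzL
  sorted[1] = L$quartz
  sorted[2] = artzL$qu
  sorted[3] = quartzL$
  sorted[4] = rtzL$qua
  sorted[5] = tzL$quar
  sorted[6] = uartzL$q
  sorted[7] = zL$quart
sorted[6] = uartzL$q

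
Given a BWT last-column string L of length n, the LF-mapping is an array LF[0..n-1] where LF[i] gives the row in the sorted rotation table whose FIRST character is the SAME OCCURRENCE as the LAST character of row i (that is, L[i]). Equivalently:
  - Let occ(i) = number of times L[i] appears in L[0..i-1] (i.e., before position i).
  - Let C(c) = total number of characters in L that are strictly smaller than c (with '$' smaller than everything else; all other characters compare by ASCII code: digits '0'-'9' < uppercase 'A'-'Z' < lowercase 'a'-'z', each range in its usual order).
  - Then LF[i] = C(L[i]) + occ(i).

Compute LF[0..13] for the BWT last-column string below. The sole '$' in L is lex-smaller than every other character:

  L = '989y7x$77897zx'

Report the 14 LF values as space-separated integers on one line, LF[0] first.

Char counts: '$':1, '7':4, '8':2, '9':3, 'x':2, 'y':1, 'z':1
C (first-col start): C('$')=0, C('7')=1, C('8')=5, C('9')=7, C('x')=10, C('y')=12, C('z')=13
L[0]='9': occ=0, LF[0]=C('9')+0=7+0=7
L[1]='8': occ=0, LF[1]=C('8')+0=5+0=5
L[2]='9': occ=1, LF[2]=C('9')+1=7+1=8
L[3]='y': occ=0, LF[3]=C('y')+0=12+0=12
L[4]='7': occ=0, LF[4]=C('7')+0=1+0=1
L[5]='x': occ=0, LF[5]=C('x')+0=10+0=10
L[6]='$': occ=0, LF[6]=C('$')+0=0+0=0
L[7]='7': occ=1, LF[7]=C('7')+1=1+1=2
L[8]='7': occ=2, LF[8]=C('7')+2=1+2=3
L[9]='8': occ=1, LF[9]=C('8')+1=5+1=6
L[10]='9': occ=2, LF[10]=C('9')+2=7+2=9
L[11]='7': occ=3, LF[11]=C('7')+3=1+3=4
L[12]='z': occ=0, LF[12]=C('z')+0=13+0=13
L[13]='x': occ=1, LF[13]=C('x')+1=10+1=11

Answer: 7 5 8 12 1 10 0 2 3 6 9 4 13 11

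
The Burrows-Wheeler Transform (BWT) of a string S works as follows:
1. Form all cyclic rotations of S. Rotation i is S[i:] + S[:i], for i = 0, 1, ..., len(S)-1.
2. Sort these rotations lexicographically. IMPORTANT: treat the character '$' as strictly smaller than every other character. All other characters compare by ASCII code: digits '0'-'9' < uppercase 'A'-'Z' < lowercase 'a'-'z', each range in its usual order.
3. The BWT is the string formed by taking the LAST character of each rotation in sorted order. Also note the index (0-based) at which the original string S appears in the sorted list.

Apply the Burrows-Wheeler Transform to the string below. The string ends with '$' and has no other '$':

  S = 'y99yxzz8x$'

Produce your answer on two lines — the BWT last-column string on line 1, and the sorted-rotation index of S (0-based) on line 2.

All 10 rotations (rotation i = S[i:]+S[:i]):
  rot[0] = y99yxzz8x$
  rot[1] = 99yxzz8x$y
  rot[2] = 9yxzz8x$y9
  rot[3] = yxzz8x$y99
  rot[4] = xzz8x$y99y
  rot[5] = zz8x$y99yx
  rot[6] = z8x$y99yxz
  rot[7] = 8x$y99yxzz
  rot[8] = x$y99yxzz8
  rot[9] = $y99yxzz8x
Sorted (with $ < everything):
  sorted[0] = $y99yxzz8x  (last char: 'x')
  sorted[1] = 8x$y99yxzz  (last char: 'z')
  sorted[2] = 99yxzz8x$y  (last char: 'y')
  sorted[3] = 9yxzz8x$y9  (last char: '9')
  sorted[4] = x$y99yxzz8  (last char: '8')
  sorted[5] = xzz8x$y99y  (last char: 'y')
  sorted[6] = y99yxzz8x$  (last char: '$')
  sorted[7] = yxzz8x$y99  (last char: '9')
  sorted[8] = z8x$y99yxz  (last char: 'z')
  sorted[9] = zz8x$y99yx  (last char: 'x')
Last column: xzy98y$9zx
Original string S is at sorted index 6

Answer: xzy98y$9zx
6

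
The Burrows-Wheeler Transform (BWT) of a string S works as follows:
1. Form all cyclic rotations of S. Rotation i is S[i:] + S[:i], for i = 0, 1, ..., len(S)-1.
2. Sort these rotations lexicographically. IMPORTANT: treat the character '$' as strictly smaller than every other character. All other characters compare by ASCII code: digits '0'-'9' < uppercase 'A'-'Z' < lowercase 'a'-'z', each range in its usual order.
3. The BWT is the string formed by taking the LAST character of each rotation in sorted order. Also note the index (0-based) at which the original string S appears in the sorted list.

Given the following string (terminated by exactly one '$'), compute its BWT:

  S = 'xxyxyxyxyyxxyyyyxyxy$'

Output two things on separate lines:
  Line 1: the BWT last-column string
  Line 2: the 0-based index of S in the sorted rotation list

All 21 rotations (rotation i = S[i:]+S[:i]):
  rot[0] = xxyxyxyxyyxxyyyyxyxy$
  rot[1] = xyxyxyxyyxxyyyyxyxy$x
  rot[2] = yxyxyxyyxxyyyyxyxy$xx
  rot[3] = xyxyxyyxxyyyyxyxy$xxy
  rot[4] = yxyxyyxxyyyyxyxy$xxyx
  rot[5] = xyxyyxxyyyyxyxy$xxyxy
  rot[6] = yxyyxxyyyyxyxy$xxyxyx
  rot[7] = xyyxxyyyyxyxy$xxyxyxy
  rot[8] = yyxxyyyyxyxy$xxyxyxyx
  rot[9] = yxxyyyyxyxy$xxyxyxyxy
  rot[10] = xxyyyyxyxy$xxyxyxyxyy
  rot[11] = xyyyyxyxy$xxyxyxyxyyx
  rot[12] = yyyyxyxy$xxyxyxyxyyxx
  rot[13] = yyyxyxy$xxyxyxyxyyxxy
  rot[14] = yyxyxy$xxyxyxyxyyxxyy
  rot[15] = yxyxy$xxyxyxyxyyxxyyy
  rot[16] = xyxy$xxyxyxyxyyxxyyyy
  rot[17] = yxy$xxyxyxyxyyxxyyyyx
  rot[18] = xy$xxyxyxyxyyxxyyyyxy
  rot[19] = y$xxyxyxyxyyxxyyyyxyx
  rot[20] = $xxyxyxyxyyxxyyyyxyxy
Sorted (with $ < everything):
  sorted[0] = $xxyxyxyxyyxxyyyyxyxy  (last char: 'y')
  sorted[1] = xxyxyxyxyyxxyyyyxyxy$  (last char: '$')
  sorted[2] = xxyyyyxyxy$xxyxyxyxyy  (last char: 'y')
  sorted[3] = xy$xxyxyxyxyyxxyyyyxy  (last char: 'y')
  sorted[4] = xyxy$xxyxyxyxyyxxyyyy  (last char: 'y')
  sorted[5] = xyxyxyxyyxxyyyyxyxy$x  (last char: 'x')
  sorted[6] = xyxyxyyxxyyyyxyxy$xxy  (last char: 'y')
  sorted[7] = xyxyyxxyyyyxyxy$xxyxy  (last char: 'y')
  sorted[8] = xyyxxyyyyxyxy$xxyxyxy  (last char: 'y')
  sorted[9] = xyyyyxyxy$xxyxyxyxyyx  (last char: 'x')
  sorted[10] = y$xxyxyxyxyyxxyyyyxyx  (last char: 'x')
  sorted[11] = yxxyyyyxyxy$xxyxyxyxy  (last char: 'y')
  sorted[12] = yxy$xxyxyxyxyyxxyyyyx  (last char: 'x')
  sorted[13] = yxyxy$xxyxyxyxyyxxyyy  (last char: 'y')
  sorted[14] = yxyxyxyyxxyyyyxyxy$xx  (last char: 'x')
  sorted[15] = yxyxyyxxyyyyxyxy$xxyx  (last char: 'x')
  sorted[16] = yxyyxxyyyyxyxy$xxyxyx  (last char: 'x')
  sorted[17] = yyxxyyyyxyxy$xxyxyxyx  (last char: 'x')
  sorted[18] = yyxyxy$xxyxyxyxyyxxyy  (last char: 'y')
  sorted[19] = yyyxyxy$xxyxyxyxyyxxy  (last char: 'y')
  sorted[20] = yyyyxyxy$xxyxyxyxyyxx  (last char: 'x')
Last column: y$yyyxyyyxxyxyxxxxyyx
Original string S is at sorted index 1

Answer: y$yyyxyyyxxyxyxxxxyyx
1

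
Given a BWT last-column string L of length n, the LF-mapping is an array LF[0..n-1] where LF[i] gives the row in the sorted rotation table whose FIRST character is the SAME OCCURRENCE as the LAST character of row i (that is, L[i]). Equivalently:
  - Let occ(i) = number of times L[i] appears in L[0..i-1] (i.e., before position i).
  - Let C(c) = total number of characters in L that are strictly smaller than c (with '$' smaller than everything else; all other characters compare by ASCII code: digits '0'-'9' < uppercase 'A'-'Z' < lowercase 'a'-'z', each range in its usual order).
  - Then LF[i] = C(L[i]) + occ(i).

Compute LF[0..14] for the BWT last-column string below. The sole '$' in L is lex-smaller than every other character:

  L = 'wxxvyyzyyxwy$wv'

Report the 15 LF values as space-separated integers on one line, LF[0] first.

Char counts: '$':1, 'v':2, 'w':3, 'x':3, 'y':5, 'z':1
C (first-col start): C('$')=0, C('v')=1, C('w')=3, C('x')=6, C('y')=9, C('z')=14
L[0]='w': occ=0, LF[0]=C('w')+0=3+0=3
L[1]='x': occ=0, LF[1]=C('x')+0=6+0=6
L[2]='x': occ=1, LF[2]=C('x')+1=6+1=7
L[3]='v': occ=0, LF[3]=C('v')+0=1+0=1
L[4]='y': occ=0, LF[4]=C('y')+0=9+0=9
L[5]='y': occ=1, LF[5]=C('y')+1=9+1=10
L[6]='z': occ=0, LF[6]=C('z')+0=14+0=14
L[7]='y': occ=2, LF[7]=C('y')+2=9+2=11
L[8]='y': occ=3, LF[8]=C('y')+3=9+3=12
L[9]='x': occ=2, LF[9]=C('x')+2=6+2=8
L[10]='w': occ=1, LF[10]=C('w')+1=3+1=4
L[11]='y': occ=4, LF[11]=C('y')+4=9+4=13
L[12]='$': occ=0, LF[12]=C('$')+0=0+0=0
L[13]='w': occ=2, LF[13]=C('w')+2=3+2=5
L[14]='v': occ=1, LF[14]=C('v')+1=1+1=2

Answer: 3 6 7 1 9 10 14 11 12 8 4 13 0 5 2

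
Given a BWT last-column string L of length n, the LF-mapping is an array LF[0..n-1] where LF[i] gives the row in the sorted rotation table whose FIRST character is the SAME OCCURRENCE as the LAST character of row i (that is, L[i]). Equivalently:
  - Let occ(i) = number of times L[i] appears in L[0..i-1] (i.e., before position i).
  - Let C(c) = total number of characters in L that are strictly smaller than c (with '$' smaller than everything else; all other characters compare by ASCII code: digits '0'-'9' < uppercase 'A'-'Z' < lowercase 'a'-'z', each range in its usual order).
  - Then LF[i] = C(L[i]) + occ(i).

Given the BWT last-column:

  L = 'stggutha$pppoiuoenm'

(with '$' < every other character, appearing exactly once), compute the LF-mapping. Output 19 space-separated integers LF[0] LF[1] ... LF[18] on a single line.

Char counts: '$':1, 'a':1, 'e':1, 'g':2, 'h':1, 'i':1, 'm':1, 'n':1, 'o':2, 'p':3, 's':1, 't':2, 'u':2
C (first-col start): C('$')=0, C('a')=1, C('e')=2, C('g')=3, C('h')=5, C('i')=6, C('m')=7, C('n')=8, C('o')=9, C('p')=11, C('s')=14, C('t')=15, C('u')=17
L[0]='s': occ=0, LF[0]=C('s')+0=14+0=14
L[1]='t': occ=0, LF[1]=C('t')+0=15+0=15
L[2]='g': occ=0, LF[2]=C('g')+0=3+0=3
L[3]='g': occ=1, LF[3]=C('g')+1=3+1=4
L[4]='u': occ=0, LF[4]=C('u')+0=17+0=17
L[5]='t': occ=1, LF[5]=C('t')+1=15+1=16
L[6]='h': occ=0, LF[6]=C('h')+0=5+0=5
L[7]='a': occ=0, LF[7]=C('a')+0=1+0=1
L[8]='$': occ=0, LF[8]=C('$')+0=0+0=0
L[9]='p': occ=0, LF[9]=C('p')+0=11+0=11
L[10]='p': occ=1, LF[10]=C('p')+1=11+1=12
L[11]='p': occ=2, LF[11]=C('p')+2=11+2=13
L[12]='o': occ=0, LF[12]=C('o')+0=9+0=9
L[13]='i': occ=0, LF[13]=C('i')+0=6+0=6
L[14]='u': occ=1, LF[14]=C('u')+1=17+1=18
L[15]='o': occ=1, LF[15]=C('o')+1=9+1=10
L[16]='e': occ=0, LF[16]=C('e')+0=2+0=2
L[17]='n': occ=0, LF[17]=C('n')+0=8+0=8
L[18]='m': occ=0, LF[18]=C('m')+0=7+0=7

Answer: 14 15 3 4 17 16 5 1 0 11 12 13 9 6 18 10 2 8 7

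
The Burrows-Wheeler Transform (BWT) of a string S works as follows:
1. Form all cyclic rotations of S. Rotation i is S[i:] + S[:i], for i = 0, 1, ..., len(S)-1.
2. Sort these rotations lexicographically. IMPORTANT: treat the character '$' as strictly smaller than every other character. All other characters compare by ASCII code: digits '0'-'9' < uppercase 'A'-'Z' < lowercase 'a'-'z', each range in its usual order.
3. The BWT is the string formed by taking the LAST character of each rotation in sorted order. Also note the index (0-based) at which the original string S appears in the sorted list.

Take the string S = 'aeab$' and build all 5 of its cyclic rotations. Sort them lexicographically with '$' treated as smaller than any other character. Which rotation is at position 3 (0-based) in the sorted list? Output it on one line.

All 5 rotations (rotation i = S[i:]+S[:i]):
  rot[0] = aeab$
  rot[1] = eab$a
  rot[2] = ab$ae
  rot[3] = b$aea
  rot[4] = $aeab
Sorted (with $ < everything):
  sorted[0] = $aeab
  sorted[1] = ab$ae
  sorted[2] = aeab$
  sorted[3] = b$aea
  sorted[4] = eab$a
sorted[3] = b$aea

Answer: b$aea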